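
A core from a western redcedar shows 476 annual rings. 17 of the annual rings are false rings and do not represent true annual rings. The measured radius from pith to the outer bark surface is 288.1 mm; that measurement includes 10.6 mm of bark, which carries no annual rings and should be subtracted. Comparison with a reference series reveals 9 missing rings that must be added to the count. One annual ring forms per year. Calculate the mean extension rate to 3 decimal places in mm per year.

After corrections the count is 476 − 17 + 9 = 468 annual rings.
Net length = 288.1 − 10.6 = 277.5 mm.
Extension rate ≈ 277.5 / 468 = 0.593 mm per year.

0.593 mm per year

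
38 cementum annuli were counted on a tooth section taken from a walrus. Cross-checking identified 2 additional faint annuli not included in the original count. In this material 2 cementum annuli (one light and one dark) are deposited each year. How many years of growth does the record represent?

20 years

Adjusted count: 38 + 2 = 40 cementum annuli.
With 2 cementum annuli per year, 40 / 2 = 20 years.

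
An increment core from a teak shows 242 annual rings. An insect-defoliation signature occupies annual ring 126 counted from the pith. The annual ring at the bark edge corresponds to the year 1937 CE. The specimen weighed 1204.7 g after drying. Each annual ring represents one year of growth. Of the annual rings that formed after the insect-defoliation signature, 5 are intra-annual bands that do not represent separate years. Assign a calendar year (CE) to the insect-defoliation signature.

1826 CE

242 − 126 = 116 annual rings lie beyond the insect-defoliation signature toward the bark edge.
116 − 5 false = 111 true annual rings after the insect-defoliation signature.
Counting back 111 years from 1937 CE places the insect-defoliation signature in 1937 − 111 = 1826 CE.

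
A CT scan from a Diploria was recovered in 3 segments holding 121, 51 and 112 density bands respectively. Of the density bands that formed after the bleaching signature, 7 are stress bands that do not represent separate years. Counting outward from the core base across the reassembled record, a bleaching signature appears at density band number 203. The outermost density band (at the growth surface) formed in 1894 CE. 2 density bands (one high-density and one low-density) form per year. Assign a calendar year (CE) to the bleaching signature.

1857 CE

Total density bands = 121 + 51 + 112 = 284.
284 − 203 = 81 density bands lie beyond the bleaching signature toward the growth surface.
Excluding 7 false density bands: 81 − 7 = 74.
With 2 density bands per year, 74 / 2 = 37 years.
1894 − 37 = 1857 CE.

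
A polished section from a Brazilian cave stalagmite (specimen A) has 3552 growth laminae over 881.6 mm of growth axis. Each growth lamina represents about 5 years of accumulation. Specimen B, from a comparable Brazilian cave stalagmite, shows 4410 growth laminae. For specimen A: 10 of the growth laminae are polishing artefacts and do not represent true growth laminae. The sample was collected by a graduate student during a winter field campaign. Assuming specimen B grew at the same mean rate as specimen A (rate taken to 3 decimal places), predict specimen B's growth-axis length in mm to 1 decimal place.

Specimen A: true growth lamina count = 3552 − 10 = 3542.
Specimen A: 3542 growth laminae at 5 years each span 3542 × 5 = 17710 years.
A: Extension rate ≈ 881.6 / 17710 = 0.050 mm/year.
Specimen B: at 5 years per growth lamina, 4410 × 5 = 22050 years. For B, 0.050 mm/year × 22050 years = 1102.5 mm.

1102.5 mm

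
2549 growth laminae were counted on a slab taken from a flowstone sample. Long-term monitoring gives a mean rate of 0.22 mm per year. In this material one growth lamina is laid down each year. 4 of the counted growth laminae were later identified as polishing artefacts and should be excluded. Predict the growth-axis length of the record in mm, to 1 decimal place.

559.9 mm

True growth lamina count = 2549 − 4 = 2545.
2545 years at 0.22 mm/year gives 0.22 × 2545 = 559.9 mm.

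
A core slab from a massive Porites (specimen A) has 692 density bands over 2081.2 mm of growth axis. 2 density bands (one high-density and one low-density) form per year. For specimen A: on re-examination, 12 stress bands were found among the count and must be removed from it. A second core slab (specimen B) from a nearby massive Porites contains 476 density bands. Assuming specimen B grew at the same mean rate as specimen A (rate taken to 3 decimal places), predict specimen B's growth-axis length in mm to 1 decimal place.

1456.8 mm

Specimen A: correcting the raw count gives 692 − 12 = 680 true density bands.
Specimen A: dividing by 2 density bands per year: 680 / 2 = 340 years.
A: Mean rate = 2081.2 mm / 340 years ≈ 6.121 mm/year.
Specimen B: with 2 density bands per year, 476 / 2 = 238 years. For B, 6.121 mm/year × 238 years = 1456.8 mm.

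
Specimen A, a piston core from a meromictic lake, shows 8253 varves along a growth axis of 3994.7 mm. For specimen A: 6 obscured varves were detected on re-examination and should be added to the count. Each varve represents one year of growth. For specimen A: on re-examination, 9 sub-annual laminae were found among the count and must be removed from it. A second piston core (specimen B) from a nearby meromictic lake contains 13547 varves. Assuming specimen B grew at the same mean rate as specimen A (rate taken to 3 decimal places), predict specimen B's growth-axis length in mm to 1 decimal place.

6556.7 mm

Specimen A: after corrections the count is 8253 − 9 + 6 = 8250 varves.
A: 3994.7 mm over 8250 years gives 3994.7 / 8250 ≈ 0.484 mm/year.
For B, 0.484 mm/year × 13547 years = 6556.7 mm.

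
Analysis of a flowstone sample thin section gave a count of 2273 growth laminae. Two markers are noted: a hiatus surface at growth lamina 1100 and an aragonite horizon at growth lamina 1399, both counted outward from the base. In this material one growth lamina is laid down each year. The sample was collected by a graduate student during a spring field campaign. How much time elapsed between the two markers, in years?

The two markers are separated by 1399 − 1100 = 299 growth laminae.
That is 299 years at one growth lamina per year.

299 years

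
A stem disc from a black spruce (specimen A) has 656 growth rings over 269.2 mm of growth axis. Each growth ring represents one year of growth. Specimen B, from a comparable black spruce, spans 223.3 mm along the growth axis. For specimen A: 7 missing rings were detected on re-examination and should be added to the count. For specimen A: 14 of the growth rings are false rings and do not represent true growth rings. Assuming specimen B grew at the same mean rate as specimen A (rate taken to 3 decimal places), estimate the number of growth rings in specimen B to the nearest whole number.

Specimen A: after corrections the count is 656 − 14 + 7 = 649 growth rings.
A: 269.2 mm over 649 years gives 269.2 / 649 ≈ 0.415 mm/year.
For B, 223.3 / 0.415 = 538.07 years ≈ 538 growth rings.

538 growth rings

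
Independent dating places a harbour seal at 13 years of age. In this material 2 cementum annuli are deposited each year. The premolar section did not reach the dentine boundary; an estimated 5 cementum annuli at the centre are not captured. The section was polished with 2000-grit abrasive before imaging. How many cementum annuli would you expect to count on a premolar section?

13 years at 2 cementum annuli per year gives 13 × 2 = 26 cementum annuli.
Less the 5 uncaptured cementum annuli: 26 − 5 = 21.

21 cementum annuli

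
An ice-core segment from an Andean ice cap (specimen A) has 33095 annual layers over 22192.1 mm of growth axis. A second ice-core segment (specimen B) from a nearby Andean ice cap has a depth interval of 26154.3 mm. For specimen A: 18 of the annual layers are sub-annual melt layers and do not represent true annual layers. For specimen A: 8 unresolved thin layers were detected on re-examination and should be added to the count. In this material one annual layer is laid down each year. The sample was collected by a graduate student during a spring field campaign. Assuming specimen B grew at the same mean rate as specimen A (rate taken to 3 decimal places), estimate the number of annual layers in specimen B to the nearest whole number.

38978 annual layers

Specimen A: true annual layer count = 33095 − 18 + 8 = 33085.
A: Mean rate = 22192.1 mm / 33085 years ≈ 0.671 mm/year.
For B, 26154.3 / 0.671 = 38978.09 years ≈ 38978 annual layers.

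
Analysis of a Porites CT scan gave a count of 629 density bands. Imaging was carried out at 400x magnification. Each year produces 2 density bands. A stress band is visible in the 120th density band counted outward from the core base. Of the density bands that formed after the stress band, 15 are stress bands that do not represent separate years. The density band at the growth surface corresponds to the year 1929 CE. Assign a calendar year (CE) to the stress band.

1682 CE

Between density band 120 and the growth surface there are 629 − 120 = 509 density bands.
Excluding 15 false density bands: 509 − 15 = 494.
494 density bands at 2 per year is 494 / 2 = 247 years.
The density band at the growth surface is 1929 CE, so the stress band dates to 1929 − 247 = 1682 CE.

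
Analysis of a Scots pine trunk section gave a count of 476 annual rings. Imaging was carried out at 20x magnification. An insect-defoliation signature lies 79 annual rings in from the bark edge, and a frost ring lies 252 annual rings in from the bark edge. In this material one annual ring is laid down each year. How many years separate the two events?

252 − 79 = 173 annual rings lie between the two events.
That is 173 years at one annual ring per year.

173 yr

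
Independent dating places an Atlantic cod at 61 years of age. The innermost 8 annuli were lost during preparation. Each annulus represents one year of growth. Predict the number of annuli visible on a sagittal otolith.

One annulus per year gives 61 annuli over 61 years.
Subtracting the 8 annuli not captured gives 61 − 8 = 53 annuli in the record.

53 annuli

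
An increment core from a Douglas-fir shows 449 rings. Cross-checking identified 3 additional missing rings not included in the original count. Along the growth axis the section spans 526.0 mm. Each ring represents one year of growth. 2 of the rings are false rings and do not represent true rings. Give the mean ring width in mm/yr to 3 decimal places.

1.169 mm/yr

True ring count = 449 − 2 + 3 = 450.
Extension rate ≈ 526.0 / 450 = 1.169 mm/yr.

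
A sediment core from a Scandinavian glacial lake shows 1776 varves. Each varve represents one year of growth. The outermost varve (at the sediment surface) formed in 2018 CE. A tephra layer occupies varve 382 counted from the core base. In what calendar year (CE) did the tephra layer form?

624 CE

The tephra layer sits at varve 382 from the core base, so 1776 − 382 = 1394 varves formed after it.
Counting back 1394 years from 2018 CE places the tephra layer in 2018 − 1394 = 624 CE.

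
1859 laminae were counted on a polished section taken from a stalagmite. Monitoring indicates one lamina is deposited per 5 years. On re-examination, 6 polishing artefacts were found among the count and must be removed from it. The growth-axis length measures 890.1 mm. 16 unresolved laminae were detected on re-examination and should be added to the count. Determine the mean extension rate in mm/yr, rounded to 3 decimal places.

0.095 mm/yr

After corrections the count is 1859 − 6 + 16 = 1869 laminae.
Multiplying by 5 years per lamina: 1869 × 5 = 9345 years.
890.1 mm over 9345 years gives 890.1 / 9345 ≈ 0.095 mm/yr.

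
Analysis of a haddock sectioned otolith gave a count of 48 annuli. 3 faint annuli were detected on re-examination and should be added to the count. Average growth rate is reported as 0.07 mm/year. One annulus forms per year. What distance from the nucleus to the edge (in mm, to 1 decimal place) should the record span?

After corrections the count is 48 + 3 = 51 annuli.
Predicted length = 0.07 mm/year × 51 years = 3.6 mm.

3.6 mm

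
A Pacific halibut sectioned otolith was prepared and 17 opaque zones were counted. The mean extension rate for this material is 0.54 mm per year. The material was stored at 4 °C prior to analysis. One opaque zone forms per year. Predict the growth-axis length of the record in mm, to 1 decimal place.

9.2 mm

17 years of growth are recorded.
Length ≈ 0.54 × 17 = 9.2 mm.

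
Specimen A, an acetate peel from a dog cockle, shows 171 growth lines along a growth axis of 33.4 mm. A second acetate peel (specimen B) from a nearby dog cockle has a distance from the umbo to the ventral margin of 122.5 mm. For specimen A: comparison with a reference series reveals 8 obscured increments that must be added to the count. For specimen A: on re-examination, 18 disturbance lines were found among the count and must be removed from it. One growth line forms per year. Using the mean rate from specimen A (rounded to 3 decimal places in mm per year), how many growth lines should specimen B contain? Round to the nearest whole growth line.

Specimen A: after corrections the count is 171 − 18 + 8 = 161 growth lines.
A: Extension rate ≈ 33.4 / 161 = 0.207 mm per year.
B spans 122.5 / 0.207 = 591.79 years ≈ 592 growth lines.

592 growth lines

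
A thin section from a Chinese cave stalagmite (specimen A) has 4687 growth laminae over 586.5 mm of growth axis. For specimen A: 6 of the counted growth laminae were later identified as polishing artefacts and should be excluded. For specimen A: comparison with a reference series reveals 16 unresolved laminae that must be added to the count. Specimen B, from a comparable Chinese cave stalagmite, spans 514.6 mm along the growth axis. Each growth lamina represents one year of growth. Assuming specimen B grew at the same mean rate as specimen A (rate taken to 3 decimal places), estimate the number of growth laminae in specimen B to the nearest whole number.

4117 growth laminae

Specimen A: correcting the raw count gives 4687 − 6 + 16 = 4697 true growth laminae.
A: Extension rate ≈ 586.5 / 4697 = 0.125 mm/year.
Specimen B: 514.6 mm / 0.125 mm per year = 4116.80 years ≈ 4117 growth laminae.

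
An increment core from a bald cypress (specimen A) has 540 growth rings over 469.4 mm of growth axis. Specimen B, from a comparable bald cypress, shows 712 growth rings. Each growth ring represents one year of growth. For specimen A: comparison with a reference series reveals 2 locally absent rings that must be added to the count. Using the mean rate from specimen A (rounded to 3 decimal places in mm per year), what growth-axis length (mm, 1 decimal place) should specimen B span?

Specimen A: adjusted count: 540 + 2 = 542 growth rings.
A: Extension rate ≈ 469.4 / 542 = 0.866 mm per year.
B's length ≈ 0.866 × 712 = 616.6 mm.

616.6 mm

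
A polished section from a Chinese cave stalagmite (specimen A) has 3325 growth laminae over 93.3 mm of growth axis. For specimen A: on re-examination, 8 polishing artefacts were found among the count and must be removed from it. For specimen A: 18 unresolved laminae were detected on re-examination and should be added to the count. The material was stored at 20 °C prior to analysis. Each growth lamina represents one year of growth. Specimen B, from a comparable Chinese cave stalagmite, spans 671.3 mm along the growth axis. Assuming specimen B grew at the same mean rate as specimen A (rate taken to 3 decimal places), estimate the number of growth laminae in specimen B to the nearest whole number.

Specimen A: after corrections the count is 3325 − 8 + 18 = 3335 growth laminae.
A: Mean rate = 93.3 mm / 3335 years ≈ 0.028 mm per year.
For B, 671.3 / 0.028 = 23975.00 years ≈ 23975 growth laminae.

23975 growth laminae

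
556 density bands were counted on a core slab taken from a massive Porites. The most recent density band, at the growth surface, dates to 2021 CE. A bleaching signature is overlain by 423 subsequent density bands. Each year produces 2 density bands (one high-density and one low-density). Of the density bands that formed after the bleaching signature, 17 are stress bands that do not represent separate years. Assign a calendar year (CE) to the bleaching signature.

1818 CE

There are 423 density bands younger than the bleaching signature.
Excluding 17 false density bands: 423 − 17 = 406.
Dividing by 2 density bands per year: 406 / 2 = 203 years.
Counting back 203 years from 2021 CE places the bleaching signature in 2021 − 203 = 1818 CE.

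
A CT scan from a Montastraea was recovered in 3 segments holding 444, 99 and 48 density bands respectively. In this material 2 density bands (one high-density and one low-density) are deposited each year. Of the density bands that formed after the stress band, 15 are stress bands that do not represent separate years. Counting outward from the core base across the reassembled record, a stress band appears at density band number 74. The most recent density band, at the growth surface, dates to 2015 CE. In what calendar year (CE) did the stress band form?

1764 CE

Total density bands = 444 + 99 + 48 = 591.
Between density band 74 and the growth surface there are 591 − 74 = 517 density bands.
Removing the 15 false density bands leaves 517 − 15 = 502 true density bands beyond the stress band.
502 density bands at 2 per year is 502 / 2 = 251 years.
2015 − 251 = 1764 CE.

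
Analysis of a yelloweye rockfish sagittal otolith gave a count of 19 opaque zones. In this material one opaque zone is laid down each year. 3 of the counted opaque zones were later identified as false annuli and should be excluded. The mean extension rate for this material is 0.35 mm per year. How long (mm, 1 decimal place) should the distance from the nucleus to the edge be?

True opaque zone count = 19 − 3 = 16.
16 years at 0.35 mm/year gives 0.35 × 16 = 5.6 mm.

5.6 mm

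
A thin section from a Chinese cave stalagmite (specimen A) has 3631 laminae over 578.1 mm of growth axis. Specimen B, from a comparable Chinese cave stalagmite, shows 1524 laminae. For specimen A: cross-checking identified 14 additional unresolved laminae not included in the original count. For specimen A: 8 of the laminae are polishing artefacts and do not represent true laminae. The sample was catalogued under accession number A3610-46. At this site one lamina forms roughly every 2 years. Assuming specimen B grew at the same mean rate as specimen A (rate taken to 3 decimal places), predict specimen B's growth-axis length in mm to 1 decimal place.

Specimen A: correcting the raw count gives 3631 − 8 + 14 = 3637 true laminae.
Specimen A: multiplying by 2 years per lamina: 3637 × 2 = 7274 years.
A: 578.1 mm over 7274 years gives 578.1 / 7274 ≈ 0.079 mm per year.
Specimen B: 1524 laminae at 2 years each span 1524 × 2 = 3048 years. B's length ≈ 0.079 × 3048 = 240.8 mm.

240.8 mm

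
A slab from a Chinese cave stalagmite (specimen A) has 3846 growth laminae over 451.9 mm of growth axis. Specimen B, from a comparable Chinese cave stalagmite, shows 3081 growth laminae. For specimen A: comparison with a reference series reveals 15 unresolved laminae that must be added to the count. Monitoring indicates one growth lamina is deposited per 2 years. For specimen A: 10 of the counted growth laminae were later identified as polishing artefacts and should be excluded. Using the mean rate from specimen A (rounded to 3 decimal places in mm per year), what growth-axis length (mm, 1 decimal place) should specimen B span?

363.6 mm

Specimen A: correcting the raw count gives 3846 − 10 + 15 = 3851 true growth laminae.
Specimen A: multiplying by 2 years per growth lamina: 3851 × 2 = 7702 years.
A: 451.9 mm over 7702 years gives 451.9 / 7702 ≈ 0.059 mm/year.
Specimen B: at 2 years per growth lamina, 3081 × 2 = 6162 years. For B, 0.059 mm/year × 6162 years = 363.6 mm.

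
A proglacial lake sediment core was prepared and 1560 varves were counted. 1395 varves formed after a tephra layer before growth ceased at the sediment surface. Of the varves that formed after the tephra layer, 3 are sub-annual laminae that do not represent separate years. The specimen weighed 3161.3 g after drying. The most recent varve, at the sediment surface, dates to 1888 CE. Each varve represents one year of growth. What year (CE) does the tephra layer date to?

1395 varves post-date the tephra layer.
1395 − 3 false = 1392 true varves after the tephra layer.
1888 − 1392 = 496 CE.

496 CE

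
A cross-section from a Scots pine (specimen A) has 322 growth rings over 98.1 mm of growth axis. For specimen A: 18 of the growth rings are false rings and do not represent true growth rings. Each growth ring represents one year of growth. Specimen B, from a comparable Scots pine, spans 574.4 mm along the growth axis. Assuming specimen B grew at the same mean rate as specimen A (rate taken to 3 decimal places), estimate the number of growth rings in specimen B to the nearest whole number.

Specimen A: true growth ring count = 322 − 18 = 304.
A: Extension rate ≈ 98.1 / 304 = 0.323 mm/year.
For B, 574.4 / 0.323 = 1778.33 years ≈ 1778 growth rings.

1778 growth rings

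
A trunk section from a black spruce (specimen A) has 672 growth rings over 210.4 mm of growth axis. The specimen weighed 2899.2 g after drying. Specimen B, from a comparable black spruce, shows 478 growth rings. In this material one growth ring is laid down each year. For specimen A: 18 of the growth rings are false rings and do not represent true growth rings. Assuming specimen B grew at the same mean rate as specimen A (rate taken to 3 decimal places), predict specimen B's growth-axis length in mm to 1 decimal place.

153.9 mm

Specimen A: true growth ring count = 672 − 18 = 654.
A: Extension rate ≈ 210.4 / 654 = 0.322 mm per year.
Length of B = 0.322 × 478 = 153.9 mm.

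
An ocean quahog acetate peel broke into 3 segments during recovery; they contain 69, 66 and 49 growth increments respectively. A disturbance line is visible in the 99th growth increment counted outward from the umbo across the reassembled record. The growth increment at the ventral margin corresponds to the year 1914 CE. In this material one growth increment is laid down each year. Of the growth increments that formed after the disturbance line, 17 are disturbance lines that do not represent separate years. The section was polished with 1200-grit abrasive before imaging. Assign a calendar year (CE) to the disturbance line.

1846 CE

Total growth increments = 69 + 66 + 49 = 184.
Between growth increment 99 and the ventral margin there are 184 − 99 = 85 growth increments.
Excluding 17 false growth increments: 85 − 17 = 68.
1914 − 68 = 1846 CE.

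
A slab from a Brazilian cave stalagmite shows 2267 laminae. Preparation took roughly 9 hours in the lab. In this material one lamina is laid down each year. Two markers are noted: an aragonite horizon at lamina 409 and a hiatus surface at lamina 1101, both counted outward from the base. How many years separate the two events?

692 yr

1101 − 409 = 692 laminae lie between the two events.
One lamina per year makes the interval 692 years.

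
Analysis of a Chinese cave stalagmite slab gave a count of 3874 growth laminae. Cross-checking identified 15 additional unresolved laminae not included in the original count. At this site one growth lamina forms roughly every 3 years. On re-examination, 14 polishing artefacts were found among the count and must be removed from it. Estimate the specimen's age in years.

After corrections the count is 3874 − 14 + 15 = 3875 growth laminae.
Multiplying by 3 years per growth lamina: 3875 × 3 = 11625 years.

11625 years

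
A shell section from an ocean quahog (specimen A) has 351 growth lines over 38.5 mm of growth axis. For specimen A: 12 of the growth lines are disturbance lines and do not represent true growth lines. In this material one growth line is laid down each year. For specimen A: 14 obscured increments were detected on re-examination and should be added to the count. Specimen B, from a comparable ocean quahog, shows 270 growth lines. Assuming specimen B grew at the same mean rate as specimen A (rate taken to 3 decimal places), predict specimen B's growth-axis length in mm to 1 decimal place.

29.4 mm

Specimen A: after corrections the count is 351 − 12 + 14 = 353 growth lines.
A: Extension rate ≈ 38.5 / 353 = 0.109 mm/yr.
B's length ≈ 0.109 × 270 = 29.4 mm.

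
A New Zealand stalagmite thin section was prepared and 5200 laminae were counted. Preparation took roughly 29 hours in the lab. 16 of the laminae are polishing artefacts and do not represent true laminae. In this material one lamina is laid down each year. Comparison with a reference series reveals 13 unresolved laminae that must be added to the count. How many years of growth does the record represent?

Adjusted count: 5200 − 16 + 13 = 5197 laminae.
With a one-to-one lamina periodicity this is 5197 years.

5197 yr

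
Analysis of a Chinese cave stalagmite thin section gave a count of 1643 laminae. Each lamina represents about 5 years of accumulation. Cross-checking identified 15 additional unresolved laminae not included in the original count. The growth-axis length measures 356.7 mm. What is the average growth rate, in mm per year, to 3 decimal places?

0.043 mm per year

True lamina count = 1643 + 15 = 1658.
1658 laminae at 5 years each span 1658 × 5 = 8290 years.
Extension rate ≈ 356.7 / 8290 = 0.043 mm per year.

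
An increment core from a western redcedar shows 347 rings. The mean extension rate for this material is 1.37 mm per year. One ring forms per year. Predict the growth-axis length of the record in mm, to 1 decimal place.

The record spans 347 years at 1.37 mm per year.
347 years at 1.37 mm/year gives 1.37 × 347 = 475.4 mm.

475.4 mm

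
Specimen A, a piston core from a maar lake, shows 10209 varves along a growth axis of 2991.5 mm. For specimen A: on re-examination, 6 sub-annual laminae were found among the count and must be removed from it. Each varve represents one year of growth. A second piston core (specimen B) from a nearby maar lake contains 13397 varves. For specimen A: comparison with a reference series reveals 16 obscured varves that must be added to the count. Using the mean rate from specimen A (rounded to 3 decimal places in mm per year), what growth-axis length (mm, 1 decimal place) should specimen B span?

Specimen A: correcting the raw count gives 10209 − 6 + 16 = 10219 true varves.
A: 2991.5 mm over 10219 years gives 2991.5 / 10219 ≈ 0.293 mm per year.
Length of B = 0.293 × 13397 = 3925.3 mm.

3925.3 mm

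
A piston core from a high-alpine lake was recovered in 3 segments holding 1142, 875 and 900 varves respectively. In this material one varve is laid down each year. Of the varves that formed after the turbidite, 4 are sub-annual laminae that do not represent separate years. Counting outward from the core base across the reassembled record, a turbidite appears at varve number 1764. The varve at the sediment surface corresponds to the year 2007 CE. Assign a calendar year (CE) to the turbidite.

Total varves = 1142 + 875 + 900 = 2917.
2917 − 1764 = 1153 varves lie beyond the turbidite toward the sediment surface.
1153 − 4 false = 1149 true varves after the turbidite.
The varve at the sediment surface is 2007 CE, so the turbidite dates to 2007 − 1149 = 858 CE.

858 CE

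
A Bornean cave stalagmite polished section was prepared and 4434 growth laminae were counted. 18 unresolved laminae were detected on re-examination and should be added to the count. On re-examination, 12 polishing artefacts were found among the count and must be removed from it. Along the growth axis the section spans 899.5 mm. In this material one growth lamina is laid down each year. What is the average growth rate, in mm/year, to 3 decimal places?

0.203 mm/year

Correcting the raw count gives 4434 − 12 + 18 = 4440 true growth laminae.
Mean rate = 899.5 mm / 4440 years ≈ 0.203 mm/year.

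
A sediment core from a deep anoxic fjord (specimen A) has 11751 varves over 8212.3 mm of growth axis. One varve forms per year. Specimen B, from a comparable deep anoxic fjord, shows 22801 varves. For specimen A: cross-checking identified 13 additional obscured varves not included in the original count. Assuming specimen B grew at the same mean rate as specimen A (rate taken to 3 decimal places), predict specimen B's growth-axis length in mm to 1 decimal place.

15915.1 mm

Specimen A: after corrections the count is 11751 + 13 = 11764 varves.
A: Mean rate = 8212.3 mm / 11764 years ≈ 0.698 mm/year.
For B, 0.698 mm/year × 22801 years = 15915.1 mm.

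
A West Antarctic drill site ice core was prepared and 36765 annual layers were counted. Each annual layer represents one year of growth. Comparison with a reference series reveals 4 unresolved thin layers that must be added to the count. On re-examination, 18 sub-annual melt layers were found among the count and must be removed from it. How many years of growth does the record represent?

36751 years

Correcting the raw count gives 36765 − 18 + 4 = 36751 true annual layers.
With a one-to-one annual layer periodicity this is 36751 years.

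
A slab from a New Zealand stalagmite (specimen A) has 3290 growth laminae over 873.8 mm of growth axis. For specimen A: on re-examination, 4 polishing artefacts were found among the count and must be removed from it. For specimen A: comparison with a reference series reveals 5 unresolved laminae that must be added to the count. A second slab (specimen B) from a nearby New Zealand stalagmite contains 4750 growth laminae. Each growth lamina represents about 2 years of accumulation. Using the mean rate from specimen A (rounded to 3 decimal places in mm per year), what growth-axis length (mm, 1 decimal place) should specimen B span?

Specimen A: correcting the raw count gives 3290 − 4 + 5 = 3291 true growth laminae.
Specimen A: at 2 years per growth lamina, 3291 × 2 = 6582 years.
A: 873.8 mm over 6582 years gives 873.8 / 6582 ≈ 0.133 mm per year.
Specimen B: multiplying by 2 years per growth lamina: 4750 × 2 = 9500 years. Length of B = 0.133 × 9500 = 1263.5 mm.

1263.5 mm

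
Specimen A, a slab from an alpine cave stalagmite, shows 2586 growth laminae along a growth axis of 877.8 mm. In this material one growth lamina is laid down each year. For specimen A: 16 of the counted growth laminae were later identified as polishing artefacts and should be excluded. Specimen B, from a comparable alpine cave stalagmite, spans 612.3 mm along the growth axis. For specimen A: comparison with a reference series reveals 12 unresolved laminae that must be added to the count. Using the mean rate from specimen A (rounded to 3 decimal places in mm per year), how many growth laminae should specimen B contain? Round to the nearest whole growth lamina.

1801 growth laminae

Specimen A: correcting the raw count gives 2586 − 16 + 12 = 2582 true growth laminae.
A: Mean rate = 877.8 mm / 2582 years ≈ 0.340 mm per year.
Specimen B: 612.3 mm / 0.340 mm per year = 1800.88 years ≈ 1801 growth laminae.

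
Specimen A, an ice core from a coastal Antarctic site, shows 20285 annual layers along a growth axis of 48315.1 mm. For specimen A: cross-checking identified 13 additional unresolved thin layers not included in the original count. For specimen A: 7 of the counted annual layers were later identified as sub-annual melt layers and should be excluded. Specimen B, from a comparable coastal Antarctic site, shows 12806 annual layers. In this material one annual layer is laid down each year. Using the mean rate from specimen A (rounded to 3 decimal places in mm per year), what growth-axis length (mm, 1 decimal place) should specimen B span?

Specimen A: adjusted count: 20285 − 7 + 13 = 20291 annual layers.
A: Extension rate ≈ 48315.1 / 20291 = 2.381 mm per year.
Length of B = 2.381 × 12806 = 30491.1 mm.

30491.1 mm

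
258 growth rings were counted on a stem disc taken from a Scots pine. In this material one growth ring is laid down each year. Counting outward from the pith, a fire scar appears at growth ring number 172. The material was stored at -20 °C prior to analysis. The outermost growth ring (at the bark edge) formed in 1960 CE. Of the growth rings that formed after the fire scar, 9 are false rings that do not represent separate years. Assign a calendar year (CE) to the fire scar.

1883 CE

258 − 172 = 86 growth rings lie beyond the fire scar toward the bark edge.
Removing the 9 false growth rings leaves 86 − 9 = 77 true growth rings beyond the fire scar.
Counting back 77 years from 1960 CE places the fire scar in 1960 − 77 = 1883 CE.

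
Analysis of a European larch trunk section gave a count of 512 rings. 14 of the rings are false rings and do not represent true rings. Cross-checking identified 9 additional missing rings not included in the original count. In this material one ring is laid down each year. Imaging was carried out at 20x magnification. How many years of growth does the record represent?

507 yr

Adjusted count: 512 − 14 + 9 = 507 rings.
With a one-to-one ring periodicity this is 507 years.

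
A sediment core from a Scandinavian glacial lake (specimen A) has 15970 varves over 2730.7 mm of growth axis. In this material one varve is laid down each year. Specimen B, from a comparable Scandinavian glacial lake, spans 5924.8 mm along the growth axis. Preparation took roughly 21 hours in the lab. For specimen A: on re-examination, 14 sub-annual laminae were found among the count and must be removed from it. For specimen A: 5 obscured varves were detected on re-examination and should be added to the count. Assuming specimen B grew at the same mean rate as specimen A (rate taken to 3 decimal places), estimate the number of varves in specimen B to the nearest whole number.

Specimen A: after corrections the count is 15970 − 14 + 5 = 15961 varves.
A: Mean rate = 2730.7 mm / 15961 years ≈ 0.171 mm/year.
B spans 5924.8 / 0.171 = 34647.95 years ≈ 34648 varves.

34648 varves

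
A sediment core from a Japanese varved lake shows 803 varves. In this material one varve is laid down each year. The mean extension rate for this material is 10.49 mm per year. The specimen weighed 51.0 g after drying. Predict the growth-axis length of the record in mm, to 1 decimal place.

The record spans 803 years at 10.49 mm per year.
Predicted length = 10.49 mm/year × 803 years = 8423.5 mm.

8423.5 mm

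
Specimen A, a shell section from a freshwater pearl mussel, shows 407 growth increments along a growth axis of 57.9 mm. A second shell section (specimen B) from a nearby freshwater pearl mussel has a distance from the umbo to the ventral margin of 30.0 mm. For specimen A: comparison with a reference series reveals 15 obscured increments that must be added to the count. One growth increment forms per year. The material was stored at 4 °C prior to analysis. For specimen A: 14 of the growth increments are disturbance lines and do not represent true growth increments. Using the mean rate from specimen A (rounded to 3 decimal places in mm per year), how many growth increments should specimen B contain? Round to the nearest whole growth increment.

211 growth increments

Specimen A: after corrections the count is 407 − 14 + 15 = 408 growth increments.
A: Mean rate = 57.9 mm / 408 years ≈ 0.142 mm/yr.
For B, 30.0 / 0.142 = 211.27 years ≈ 211 growth increments.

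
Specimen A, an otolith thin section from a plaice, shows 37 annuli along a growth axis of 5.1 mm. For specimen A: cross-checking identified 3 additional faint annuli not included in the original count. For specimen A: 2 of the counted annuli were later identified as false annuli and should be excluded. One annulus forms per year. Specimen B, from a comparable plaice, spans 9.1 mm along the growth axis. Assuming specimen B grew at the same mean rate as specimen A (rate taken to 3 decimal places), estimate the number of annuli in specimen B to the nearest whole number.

Specimen A: adjusted count: 37 − 2 + 3 = 38 annuli.
A: Extension rate ≈ 5.1 / 38 = 0.134 mm/yr.
Specimen B: 9.1 mm / 0.134 mm per year = 67.91 years ≈ 68 annuli.

68 annuli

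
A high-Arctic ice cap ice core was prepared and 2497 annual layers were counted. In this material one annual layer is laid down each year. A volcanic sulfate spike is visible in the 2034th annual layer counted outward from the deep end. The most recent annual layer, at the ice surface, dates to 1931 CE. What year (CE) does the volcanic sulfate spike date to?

Between annual layer 2034 and the ice surface there are 2497 − 2034 = 463 annual layers.
1931 − 463 = 1468 CE.

1468 CE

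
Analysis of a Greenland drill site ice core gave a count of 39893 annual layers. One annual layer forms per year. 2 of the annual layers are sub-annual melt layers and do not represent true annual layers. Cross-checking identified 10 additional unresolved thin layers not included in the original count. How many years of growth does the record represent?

True annual layer count = 39893 − 2 + 10 = 39901.
With a one-to-one annual layer periodicity this is 39901 years.

39901 years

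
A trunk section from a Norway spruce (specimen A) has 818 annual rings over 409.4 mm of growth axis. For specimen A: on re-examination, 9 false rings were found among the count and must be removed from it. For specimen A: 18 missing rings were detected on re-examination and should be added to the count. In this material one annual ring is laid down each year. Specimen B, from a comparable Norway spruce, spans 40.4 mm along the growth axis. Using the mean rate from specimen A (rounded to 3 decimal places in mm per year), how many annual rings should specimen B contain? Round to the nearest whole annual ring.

82 annual rings

Specimen A: after corrections the count is 818 − 9 + 18 = 827 annual rings.
A: 409.4 mm over 827 years gives 409.4 / 827 ≈ 0.495 mm/year.
Specimen B: 40.4 mm / 0.495 mm per year = 81.62 years ≈ 82 annual rings.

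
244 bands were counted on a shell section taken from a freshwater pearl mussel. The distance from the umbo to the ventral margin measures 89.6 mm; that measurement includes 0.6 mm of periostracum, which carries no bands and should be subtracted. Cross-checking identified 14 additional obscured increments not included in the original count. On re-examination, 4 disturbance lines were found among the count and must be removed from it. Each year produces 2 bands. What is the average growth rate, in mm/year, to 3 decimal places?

0.701 mm/year

After corrections the count is 244 − 4 + 14 = 254 bands.
Dividing by 2 bands per year: 254 / 2 = 127 years.
The growth record spans 89.6 − 0.6 = 89.0 mm.
89.0 mm over 127 years gives 89.0 / 127 ≈ 0.701 mm/year.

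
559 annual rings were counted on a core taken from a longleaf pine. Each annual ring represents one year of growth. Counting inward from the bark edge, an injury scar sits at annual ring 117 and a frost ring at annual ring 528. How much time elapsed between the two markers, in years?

The two markers are separated by 528 − 117 = 411 annual rings.
That is 411 years at one annual ring per year.

411 years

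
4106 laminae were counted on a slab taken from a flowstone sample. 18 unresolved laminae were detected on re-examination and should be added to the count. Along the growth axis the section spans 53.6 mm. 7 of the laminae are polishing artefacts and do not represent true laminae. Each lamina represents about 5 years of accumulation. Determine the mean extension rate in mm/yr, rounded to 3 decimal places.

0.003 mm/yr

True lamina count = 4106 − 7 + 18 = 4117.
Multiplying by 5 years per lamina: 4117 × 5 = 20585 years.
Mean rate = 53.6 mm / 20585 years ≈ 0.003 mm/yr.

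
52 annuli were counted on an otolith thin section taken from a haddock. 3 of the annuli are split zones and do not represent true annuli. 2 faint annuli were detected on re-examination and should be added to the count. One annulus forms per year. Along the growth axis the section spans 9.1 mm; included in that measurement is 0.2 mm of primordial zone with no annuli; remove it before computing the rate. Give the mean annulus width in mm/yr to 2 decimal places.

0.17 mm/yr

Adjusted count: 52 − 3 + 2 = 51 annuli.
Net length = 9.1 − 0.2 = 8.9 mm.
8.9 mm over 51 years gives 8.9 / 51 ≈ 0.17 mm/yr.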